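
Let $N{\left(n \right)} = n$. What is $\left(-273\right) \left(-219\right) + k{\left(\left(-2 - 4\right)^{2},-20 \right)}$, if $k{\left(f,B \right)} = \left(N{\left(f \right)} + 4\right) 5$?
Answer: $59987$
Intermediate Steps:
$k{\left(f,B \right)} = 20 + 5 f$ ($k{\left(f,B \right)} = \left(f + 4\right) 5 = \left(4 + f\right) 5 = 20 + 5 f$)
$\left(-273\right) \left(-219\right) + k{\left(\left(-2 - 4\right)^{2},-20 \right)} = \left(-273\right) \left(-219\right) + \left(20 + 5 \left(-2 - 4\right)^{2}\right) = 59787 + \left(20 + 5 \left(-6\right)^{2}\right) = 59787 + \left(20 + 5 \cdot 36\right) = 59787 + \left(20 + 180\right) = 59787 + 200 = 59987$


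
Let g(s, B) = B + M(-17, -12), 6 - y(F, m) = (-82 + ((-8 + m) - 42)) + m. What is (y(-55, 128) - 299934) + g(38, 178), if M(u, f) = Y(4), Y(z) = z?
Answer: -299870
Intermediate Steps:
M(u, f) = 4
y(F, m) = 138 - 2*m (y(F, m) = 6 - ((-82 + ((-8 + m) - 42)) + m) = 6 - ((-82 + (-50 + m)) + m) = 6 - ((-132 + m) + m) = 6 - (-132 + 2*m) = 6 + (132 - 2*m) = 138 - 2*m)
g(s, B) = 4 + B (g(s, B) = B + 4 = 4 + B)
(y(-55, 128) - 299934) + g(38, 178) = ((138 - 2*128) - 299934) + (4 + 178) = ((138 - 256) - 299934) + 182 = (-118 - 299934) + 182 = -300052 + 182 = -299870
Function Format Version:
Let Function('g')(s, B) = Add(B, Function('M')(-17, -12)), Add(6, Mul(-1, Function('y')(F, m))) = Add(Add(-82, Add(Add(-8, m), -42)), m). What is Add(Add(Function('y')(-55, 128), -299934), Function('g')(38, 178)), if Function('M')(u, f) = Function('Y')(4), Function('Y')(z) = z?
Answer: -299870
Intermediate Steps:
Function('M')(u, f) = 4
Function('y')(F, m) = Add(138, Mul(-2, m)) (Function('y')(F, m) = Add(6, Mul(-1, Add(Add(-82, Add(Add(-8, m), -42)), m))) = Add(6, Mul(-1, Add(Add(-82, Add(-50, m)), m))) = Add(6, Mul(-1, Add(Add(-132, m), m))) = Add(6, Mul(-1, Add(-132, Mul(2, m)))) = Add(6, Add(132, Mul(-2, m))) = Add(138, Mul(-2, m)))
Function('g')(s, B) = Add(4, B) (Function('g')(s, B) = Add(B, 4) = Add(4, B))
Add(Add(Function('y')(-55, 128), -299934), Function('g')(38, 178)) = Add(Add(Add(138, Mul(-2, 128)), -299934), Add(4, 178)) = Add(Add(Add(138, -256), -299934), 182) = Add(Add(-118, -299934), 182) = Add(-300052, 182) = -299870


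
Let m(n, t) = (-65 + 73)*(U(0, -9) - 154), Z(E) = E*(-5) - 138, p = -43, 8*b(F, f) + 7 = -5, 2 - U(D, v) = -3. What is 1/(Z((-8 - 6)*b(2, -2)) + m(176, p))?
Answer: -1/1435 ≈ -0.00069686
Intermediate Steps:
U(D, v) = 5 (U(D, v) = 2 - 1*(-3) = 2 + 3 = 5)
b(F, f) = -3/2 (b(F, f) = -7/8 + (⅛)*(-5) = -7/8 - 5/8 = -3/2)
Z(E) = -138 - 5*E (Z(E) = -5*E - 138 = -138 - 5*E)
m(n, t) = -1192 (m(n, t) = (-65 + 73)*(5 - 154) = 8*(-149) = -1192)
1/(Z((-8 - 6)*b(2, -2)) + m(176, p)) = 1/((-138 - 5*(-8 - 6)*(-3)/2) - 1192) = 1/((-138 - (-70)*(-3)/2) - 1192) = 1/((-138 - 5*21) - 1192) = 1/((-138 - 105) - 1192) = 1/(-243 - 1192) = 1/(-1435) = -1/1435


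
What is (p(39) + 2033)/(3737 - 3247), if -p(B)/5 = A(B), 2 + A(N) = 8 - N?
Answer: 157/35 ≈ 4.4857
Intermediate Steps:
A(N) = 6 - N (A(N) = -2 + (8 - N) = 6 - N)
p(B) = -30 + 5*B (p(B) = -5*(6 - B) = -30 + 5*B)
(p(39) + 2033)/(3737 - 3247) = ((-30 + 5*39) + 2033)/(3737 - 3247) = ((-30 + 195) + 2033)/490 = (165 + 2033)*(1/490) = 2198*(1/490) = 157/35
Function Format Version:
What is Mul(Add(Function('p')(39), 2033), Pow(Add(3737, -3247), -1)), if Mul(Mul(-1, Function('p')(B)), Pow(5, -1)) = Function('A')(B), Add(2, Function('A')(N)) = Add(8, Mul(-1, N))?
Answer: Rational(157, 35) ≈ 4.4857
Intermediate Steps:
Function('A')(N) = Add(6, Mul(-1, N)) (Function('A')(N) = Add(-2, Add(8, Mul(-1, N))) = Add(6, Mul(-1, N)))
Function('p')(B) = Add(-30, Mul(5, B)) (Function('p')(B) = Mul(-5, Add(6, Mul(-1, B))) = Add(-30, Mul(5, B)))
Mul(Add(Function('p')(39), 2033), Pow(Add(3737, -3247), -1)) = Mul(Add(Add(-30, Mul(5, 39)), 2033), Pow(Add(3737, -3247), -1)) = Mul(Add(Add(-30, 195), 2033), Pow(490, -1)) = Mul(Add(165, 2033), Rational(1, 490)) = Mul(2198, Rational(1, 490)) = Rational(157, 35)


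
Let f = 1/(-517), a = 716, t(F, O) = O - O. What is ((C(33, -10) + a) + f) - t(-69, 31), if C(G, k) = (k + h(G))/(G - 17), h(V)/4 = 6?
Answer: 2964987/4136 ≈ 716.87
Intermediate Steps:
t(F, O) = 0
h(V) = 24 (h(V) = 4*6 = 24)
C(G, k) = (24 + k)/(-17 + G) (C(G, k) = (k + 24)/(G - 17) = (24 + k)/(-17 + G))
f = -1/517 ≈ -0.0019342
((C(33, -10) + a) + f) - t(-69, 31) = (((24 - 10)/(-17 + 33) + 716) - 1/517) - 1*0 = ((14/16 + 716) - 1/517) + 0 = (((1/16)*14 + 716) - 1/517) + 0 = ((7/8 + 716) - 1/517) + 0 = (5735/8 - 1/517) + 0 = 2964987/4136 + 0 = 2964987/4136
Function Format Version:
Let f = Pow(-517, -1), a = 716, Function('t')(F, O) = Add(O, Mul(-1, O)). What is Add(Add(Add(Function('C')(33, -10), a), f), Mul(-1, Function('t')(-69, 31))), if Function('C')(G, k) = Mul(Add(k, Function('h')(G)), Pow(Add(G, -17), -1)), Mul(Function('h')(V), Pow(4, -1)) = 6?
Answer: Rational(2964987, 4136) ≈ 716.87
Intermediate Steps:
Function('t')(F, O) = 0
Function('h')(V) = 24 (Function('h')(V) = Mul(4, 6) = 24)
Function('C')(G, k) = Mul(Pow(Add(-17, G), -1), Add(24, k)) (Function('C')(G, k) = Mul(Add(k, 24), Pow(Add(G, -17), -1)) = Mul(Add(24, k), Pow(Add(-17, G), -1)) = Mul(Pow(Add(-17, G), -1), Add(24, k)))
f = Rational(-1, 517) ≈ -0.0019342
Add(Add(Add(Function('C')(33, -10), a), f), Mul(-1, Function('t')(-69, 31))) = Add(Add(Add(Mul(Pow(Add(-17, 33), -1), Add(24, -10)), 716), Rational(-1, 517)), Mul(-1, 0)) = Add(Add(Add(Mul(Pow(16, -1), 14), 716), Rational(-1, 517)), 0) = Add(Add(Add(Mul(Rational(1, 16), 14), 716), Rational(-1, 517)), 0) = Add(Add(Add(Rational(7, 8), 716), Rational(-1, 517)), 0) = Add(Add(Rational(5735, 8), Rational(-1, 517)), 0) = Add(Rational(2964987, 4136), 0) = Rational(2964987, 4136)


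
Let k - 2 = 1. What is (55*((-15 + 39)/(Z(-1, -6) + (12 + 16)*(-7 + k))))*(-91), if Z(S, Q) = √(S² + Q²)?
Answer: 407680/379 + 3640*√37/379 ≈ 1134.1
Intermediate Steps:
k = 3 (k = 2 + 1 = 3)
Z(S, Q) = √(Q² + S²)
(55*((-15 + 39)/(Z(-1, -6) + (12 + 16)*(-7 + k))))*(-91) = (55*((-15 + 39)/(√((-6)² + (-1)²) + (12 + 16)*(-7 + 3))))*(-91) = (55*(24/(√(36 + 1) + 28*(-4))))*(-91) = (55*(24/(√37 - 112)))*(-91) = (55*(24/(-112 + √37)))*(-91) = (1320/(-112 + √37))*(-91) = -120120/(-112 + √37)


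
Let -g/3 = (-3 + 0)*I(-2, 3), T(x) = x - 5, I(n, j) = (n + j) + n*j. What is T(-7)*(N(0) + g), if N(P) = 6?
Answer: 468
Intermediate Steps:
I(n, j) = j + n + j*n (I(n, j) = (j + n) + j*n = j + n + j*n)
T(x) = -5 + x
g = -45 (g = -3*(-3 + 0)*(3 - 2 + 3*(-2)) = -(-9)*(3 - 2 - 6) = -(-9)*(-5) = -3*15 = -45)
T(-7)*(N(0) + g) = (-5 - 7)*(6 - 45) = -12*(-39) = 468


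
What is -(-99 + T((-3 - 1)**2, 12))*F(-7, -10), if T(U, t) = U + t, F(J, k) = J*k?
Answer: 4970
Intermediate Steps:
-(-99 + T((-3 - 1)**2, 12))*F(-7, -10) = -(-99 + ((-3 - 1)**2 + 12))*(-7*(-10)) = -(-99 + ((-4)**2 + 12))*70 = -(-99 + (16 + 12))*70 = -(-99 + 28)*70 = -(-71)*70 = -1*(-4970) = 4970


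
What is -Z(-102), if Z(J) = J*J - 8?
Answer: -10396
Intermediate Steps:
Z(J) = -8 + J² (Z(J) = J² - 8 = -8 + J²)
-Z(-102) = -(-8 + (-102)²) = -(-8 + 10404) = -1*10396 = -10396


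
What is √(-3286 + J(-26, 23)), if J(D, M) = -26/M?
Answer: 2*I*√434723/23 ≈ 57.333*I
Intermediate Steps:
√(-3286 + J(-26, 23)) = √(-3286 - 26/23) = √(-75604/23) = 2*I*√434723/23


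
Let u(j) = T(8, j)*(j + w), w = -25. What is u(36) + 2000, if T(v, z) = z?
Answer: 2396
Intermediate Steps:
u(j) = j*(-25 + j) (u(j) = j*(j - 25) = j*(-25 + j))
u(36) + 2000 = 36*(-25 + 36) + 2000 = 36*11 + 2000 = 396 + 2000 = 2396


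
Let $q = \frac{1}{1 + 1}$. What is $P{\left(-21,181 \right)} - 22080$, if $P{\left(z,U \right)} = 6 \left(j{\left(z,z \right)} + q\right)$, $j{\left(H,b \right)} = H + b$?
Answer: $-22329$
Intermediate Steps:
$q = \frac{1}{2} \approx 0.5$
$P{\left(z,U \right)} = 3 + 12 z$ ($P{\left(z,U \right)} = 6 \left(\left(z + z\right) + \frac{1}{2}\right) = 6 \left(2 z + \frac{1}{2}\right) = 6 \left(\frac{1}{2} + 2 z\right) = 3 + 12 z$)
$P{\left(-21,181 \right)} - 22080 = \left(3 + 12 \left(-21\right)\right) - 22080 = \left(3 - 252\right) - 22080 = -249 - 22080 = -22329$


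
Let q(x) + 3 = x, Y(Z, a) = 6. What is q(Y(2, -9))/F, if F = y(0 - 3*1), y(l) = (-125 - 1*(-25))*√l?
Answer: I*√3/100 ≈ 0.017321*I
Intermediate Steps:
y(l) = -100*√l (y(l) = (-125 + 25)*√l = -100*√l)
F = -100*I*√3 (F = -100*√(0 - 3*1) = -100*√(0 - 3) = -100*I*√3 ≈ -173.21*I)
q(x) = -3 + x
q(Y(2, -9))/F = (-3 + 6)/((-100*I*√3)) = 3*(I*√3/300) = I*√3/100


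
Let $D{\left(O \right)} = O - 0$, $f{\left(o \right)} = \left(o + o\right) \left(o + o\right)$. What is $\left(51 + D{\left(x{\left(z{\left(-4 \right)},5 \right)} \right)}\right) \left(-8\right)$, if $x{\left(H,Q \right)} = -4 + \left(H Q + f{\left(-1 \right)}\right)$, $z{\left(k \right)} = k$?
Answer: $-248$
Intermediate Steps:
$f{\left(o \right)} = 4 o^{2}$ ($f{\left(o \right)} = 2 o 2 o = 4 o^{2}$)
$x{\left(H,Q \right)} = H Q$ ($x{\left(H,Q \right)} = -4 + \left(H Q + 4 \left(-1\right)^{2}\right) = -4 + \left(H Q + 4 \cdot 1\right) = -4 + \left(H Q + 4\right) = -4 + \left(4 + H Q\right) = H Q$)
$D{\left(O \right)} = O$ ($D{\left(O \right)} = O + 0 = O$)
$\left(51 + D{\left(x{\left(z{\left(-4 \right)},5 \right)} \right)}\right) \left(-8\right) = \left(51 - 20\right) \left(-8\right) = 31 \left(-8\right) = -248$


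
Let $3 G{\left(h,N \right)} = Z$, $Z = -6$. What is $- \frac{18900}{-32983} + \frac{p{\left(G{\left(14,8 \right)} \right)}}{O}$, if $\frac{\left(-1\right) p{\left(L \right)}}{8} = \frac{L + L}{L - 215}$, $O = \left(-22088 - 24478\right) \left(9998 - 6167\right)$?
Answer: $\frac{365824366152628}{638411907481803} \approx 0.57302$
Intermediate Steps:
$G{\left(h,N \right)} = -2$ ($G{\left(h,N \right)} = \frac{1}{3} \left(-6\right) = -2$)
$O = -178394346$ ($O = \left(-46566\right) 3831 = -178394346$)
$p{\left(L \right)} = - \frac{16 L}{-215 + L}$ ($p{\left(L \right)} = - 8 \frac{L + L}{L - 215} = - 8 \frac{2 L}{-215 + L} = - \frac{16 L}{-215 + L}$)
$- \frac{18900}{-32983} + \frac{p{\left(G{\left(14,8 \right)} \right)}}{O} = - \frac{18900}{-32983} + \frac{\left(-16\right) \left(-2\right) \frac{1}{-215 - 2}}{-178394346} = \left(-18900\right) \left(- \frac{1}{32983}\right) + \left(-16\right) \left(-2\right) \frac{1}{-217} \left(- \frac{1}{178394346}\right) = \frac{18900}{32983} + \left(-16\right) \left(-2\right) \left(- \frac{1}{217}\right) \left(- \frac{1}{178394346}\right) = \frac{18900}{32983} - - \frac{16}{19355786541} = \frac{18900}{32983} + \frac{16}{19355786541} = \frac{365824366152628}{638411907481803}$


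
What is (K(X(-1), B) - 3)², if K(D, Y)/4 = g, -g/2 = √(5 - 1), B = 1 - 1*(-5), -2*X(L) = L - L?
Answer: 361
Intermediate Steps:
X(L) = 0 (X(L) = -(L - L)/2 = -½*0 = 0)
B = 6 (B = 1 + 5 = 6)
g = -4 (g = -2*√(5 - 1) = -2*√4 = -2*2 = -4)
K(D, Y) = -16 (K(D, Y) = 4*(-4) = -16)
(K(X(-1), B) - 3)² = (-16 - 3)² = (-19)² = 361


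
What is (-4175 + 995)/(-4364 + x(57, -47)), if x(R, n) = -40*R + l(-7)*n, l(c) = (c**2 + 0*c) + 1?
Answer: 530/1499 ≈ 0.35357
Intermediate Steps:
l(c) = 1 + c**2 (l(c) = (c**2 + 0) + 1 = c**2 + 1 = 1 + c**2)
x(R, n) = -40*R + 50*n (x(R, n) = -40*R + (1 + (-7)**2)*n = -40*R + (1 + 49)*n = -40*R + 50*n)
(-4175 + 995)/(-4364 + x(57, -47)) = (-4175 + 995)/(-4364 + (-40*57 + 50*(-47))) = -3180/(-4364 + (-2280 - 2350)) = -3180/(-4364 - 4630) = -3180/(-8994) = -3180*(-1/8994) = 530/1499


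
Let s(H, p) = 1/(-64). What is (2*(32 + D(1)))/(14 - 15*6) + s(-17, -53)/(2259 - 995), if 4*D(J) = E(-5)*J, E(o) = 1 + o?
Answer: -1253907/1537024 ≈ -0.81580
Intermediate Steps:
s(H, p) = -1/64
D(J) = -J (D(J) = ((1 - 5)*J)/4 = (-4*J)/4 = -J)
(2*(32 + D(1)))/(14 - 15*6) + s(-17, -53)/(2259 - 995) = (2*(32 - 1*1))/(14 - 15*6) - 1/(64*(2259 - 995)) = (2*(32 - 1))/(14 - 90) - 1/64/1264 = (2*31)/(-76) - 1/64*1/1264 = 62*(-1/76) - 1/80896 = -31/38 - 1/80896 = -1253907/1537024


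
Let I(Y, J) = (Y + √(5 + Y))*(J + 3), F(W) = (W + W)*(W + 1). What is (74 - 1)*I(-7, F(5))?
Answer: -32193 + 4599*I*√2 ≈ -32193.0 + 6504.0*I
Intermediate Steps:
F(W) = 2*W*(1 + W) (F(W) = (2*W)*(1 + W) = 2*W*(1 + W))
I(Y, J) = (3 + J)*(Y + √(5 + Y)) (I(Y, J) = (Y + √(5 + Y))*(3 + J) = (3 + J)*(Y + √(5 + Y)))
(74 - 1)*I(-7, F(5)) = (74 - 1)*(3*(-7) + 3*√(5 - 7) + (2*5*(1 + 5))*(-7) + (2*5*(1 + 5))*√(5 - 7)) = 73*(-21 + 3*√(-2) + (2*5*6)*(-7) + (2*5*6)*√(-2)) = 73*(-21 + 3*(I*√2) + 60*(-7) + 60*(I*√2)) = 73*(-21 + 3*I*√2 - 420 + 60*I*√2) = 73*(-441 + 63*I*√2) = -32193 + 4599*I*√2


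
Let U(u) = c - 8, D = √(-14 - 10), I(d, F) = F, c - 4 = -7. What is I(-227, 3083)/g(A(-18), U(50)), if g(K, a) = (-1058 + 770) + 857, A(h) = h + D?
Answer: 3083/569 ≈ 5.4183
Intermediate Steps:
c = -3 (c = 4 - 7 = -3)
D = 2*I*√6 (D = √(-24) = 2*I*√6 ≈ 4.899*I)
A(h) = h + 2*I*√6
U(u) = -11 (U(u) = -3 - 8 = -11)
g(K, a) = 569 (g(K, a) = -288 + 857 = 569)
I(-227, 3083)/g(A(-18), U(50)) = 3083/569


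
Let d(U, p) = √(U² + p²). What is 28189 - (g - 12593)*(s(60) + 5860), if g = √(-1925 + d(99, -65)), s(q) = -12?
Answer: 73672053 - 5848*√(-1925 + √14026) ≈ 7.3672e+7 - 2.4856e+5*I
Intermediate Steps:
g = √(-1925 + √14026) (g = √(-1925 + √(99² + (-65)²)) = √(-1925 + √(9801 + 4225)) = √(-1925 + √14026) ≈ 42.504*I)
28189 - (g - 12593)*(s(60) + 5860) = 28189 - (√(-1925 + √14026) - 12593)*(-12 + 5860) = 28189 - (-12593 + √(-1925 + √14026))*5848 = 28189 - (-73643864 + 5848*√(-1925 + √14026)) = 28189 + (73643864 - 5848*√(-1925 + √14026)) = 73672053 - 5848*√(-1925 + √14026)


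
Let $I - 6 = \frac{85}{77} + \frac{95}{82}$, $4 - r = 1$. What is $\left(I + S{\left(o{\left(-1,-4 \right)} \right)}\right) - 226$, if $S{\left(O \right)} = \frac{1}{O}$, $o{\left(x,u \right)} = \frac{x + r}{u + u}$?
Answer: $- \frac{1400051}{6314} \approx -221.74$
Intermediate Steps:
$r = 3$ ($r = 4 - 1 = 3$)
$o{\left(x,u \right)} = \frac{3 + x}{2 u}$ ($o{\left(x,u \right)} = \frac{x + 3}{u + u} = \frac{3 + x}{2 u}$)
$I = \frac{52169}{6314}$ ($I = 6 + \left(\frac{85}{77} + \frac{95}{82}\right) = 6 + \frac{14285}{6314} = \frac{52169}{6314} \approx 8.2624$)
$\left(I + S{\left(o{\left(-1,-4 \right)} \right)}\right) - 226 = \left(\frac{52169}{6314} + \frac{1}{\frac{1}{2} \frac{1}{-4} \left(3 - 1\right)}\right) - 226 = \left(\frac{52169}{6314} + \frac{1}{\frac{1}{2} \left(- \frac{1}{4}\right) 2}\right) - 226 = \left(\frac{52169}{6314} + \frac{1}{- \frac{1}{4}}\right) - 226 = \left(\frac{52169}{6314} - 4\right) - 226 = \frac{26913}{6314} - 226 = - \frac{1400051}{6314}$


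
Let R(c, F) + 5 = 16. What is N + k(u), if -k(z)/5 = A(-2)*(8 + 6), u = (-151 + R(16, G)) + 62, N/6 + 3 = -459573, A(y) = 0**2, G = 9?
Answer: -2757456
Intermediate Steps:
R(c, F) = 11 (R(c, F) = -5 + 16 = 11)
A(y) = 0
N = -2757456 (N = -18 + 6*(-459573) = -18 - 2757438 = -2757456)
u = -78 (u = (-151 + 11) + 62 = -140 + 62 = -78)
k(z) = 0 (k(z) = -0*(8 + 6) = -0*14 = -5*0 = 0)
N + k(u) = -2757456 + 0 = -2757456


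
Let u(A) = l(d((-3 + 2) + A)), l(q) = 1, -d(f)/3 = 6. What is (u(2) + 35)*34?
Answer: 1224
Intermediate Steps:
d(f) = -18 (d(f) = -3*6 = -18)
u(A) = 1
(u(2) + 35)*34 = (1 + 35)*34 = 36*34 = 1224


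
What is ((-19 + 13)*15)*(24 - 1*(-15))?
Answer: -3510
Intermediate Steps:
((-19 + 13)*15)*(24 - 1*(-15)) = (-6*15)*(24 + 15) = -90*39 = -3510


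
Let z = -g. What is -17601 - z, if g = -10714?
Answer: -28315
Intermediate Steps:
z = 10714 (z = -1*(-10714) = 10714)
-17601 - z = -17601 - 1*10714 = -17601 - 10714 = -28315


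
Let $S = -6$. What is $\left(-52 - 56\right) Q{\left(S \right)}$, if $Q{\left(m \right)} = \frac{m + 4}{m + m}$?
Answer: $-18$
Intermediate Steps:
$Q{\left(m \right)} = \frac{4 + m}{2 m}$
$\left(-52 - 56\right) Q{\left(S \right)} = \left(-52 - 56\right) \frac{4 - 6}{2 \left(-6\right)} = - 108 \cdot \frac{1}{2} \left(- \frac{1}{6}\right) \left(-2\right) = \left(-108\right) \frac{1}{6} = -18$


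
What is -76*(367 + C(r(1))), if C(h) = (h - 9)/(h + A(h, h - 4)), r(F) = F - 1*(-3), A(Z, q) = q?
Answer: -27797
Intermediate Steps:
r(F) = 3 + F (r(F) = F + 3 = 3 + F)
C(h) = (-9 + h)/(-4 + 2*h) (C(h) = (h - 9)/(h + (h - 4)) = (-9 + h)/(h + (-4 + h)) = (-9 + h)/(-4 + 2*h))
-76*(367 + C(r(1))) = -76*(367 + (-9 + (3 + 1))/(2*(-2 + (3 + 1)))) = -76*(367 + (-9 + 4)/(2*(-2 + 4))) = -76*(367 + (½)*(-5)/2) = -76*(367 + (½)*(½)*(-5)) = -76*(367 - 5/4) = -76*1463/4 = -27797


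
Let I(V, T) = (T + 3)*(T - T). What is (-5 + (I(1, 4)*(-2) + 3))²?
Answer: 4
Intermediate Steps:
I(V, T) = 0 (I(V, T) = (3 + T)*0 = 0)
(-5 + (I(1, 4)*(-2) + 3))² = (-5 + (0*(-2) + 3))² = (-5 + (0 + 3))² = (-5 + 3)² = (-2)² = 4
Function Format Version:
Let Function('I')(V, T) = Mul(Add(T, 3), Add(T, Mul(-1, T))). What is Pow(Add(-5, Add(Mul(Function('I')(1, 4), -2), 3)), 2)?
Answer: 4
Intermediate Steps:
Function('I')(V, T) = 0 (Function('I')(V, T) = Mul(Add(3, T), 0) = 0)
Pow(Add(-5, Add(Mul(Function('I')(1, 4), -2), 3)), 2) = Pow(Add(-5, Add(Mul(0, -2), 3)), 2) = Pow(Add(-5, Add(0, 3)), 2) = Pow(Add(-5, 3), 2) = Pow(-2, 2) = 4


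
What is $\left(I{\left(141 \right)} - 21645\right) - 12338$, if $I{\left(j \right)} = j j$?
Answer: $-14102$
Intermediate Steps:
$I{\left(j \right)} = j^{2}$
$\left(I{\left(141 \right)} - 21645\right) - 12338 = \left(141^{2} - 21645\right) - 12338 = \left(19881 - 21645\right) - 12338 = -1764 - 12338 = -14102$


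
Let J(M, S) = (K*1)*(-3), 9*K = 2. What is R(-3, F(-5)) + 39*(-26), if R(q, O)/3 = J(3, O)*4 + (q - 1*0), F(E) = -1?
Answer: -1031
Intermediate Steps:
K = 2/9 (K = (⅑)*2 = 2/9 ≈ 0.22222)
J(M, S) = -⅔ (J(M, S) = ((2/9)*1)*(-3) = (2/9)*(-3) = -⅔)
R(q, O) = -8 + 3*q (R(q, O) = 3*(-⅔*4 + (q - 1*0)) = 3*(-8/3 + (q + 0)) = 3*(-8/3 + q) = -8 + 3*q)
R(-3, F(-5)) + 39*(-26) = (-8 + 3*(-3)) + 39*(-26) = (-8 - 9) - 1014 = -17 - 1014 = -1031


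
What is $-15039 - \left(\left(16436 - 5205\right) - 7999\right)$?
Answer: $-18271$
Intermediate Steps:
$-15039 - \left(\left(16436 - 5205\right) - 7999\right) = -15039 - \left(11231 - 7999\right) = -15039 - 3232 = -18271$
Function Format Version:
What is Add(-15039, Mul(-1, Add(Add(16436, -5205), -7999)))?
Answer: -18271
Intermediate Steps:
Add(-15039, Mul(-1, Add(Add(16436, -5205), -7999))) = Add(-15039, Mul(-1, Add(11231, -7999))) = Add(-15039, Mul(-1, 3232)) = Add(-15039, -3232) = -18271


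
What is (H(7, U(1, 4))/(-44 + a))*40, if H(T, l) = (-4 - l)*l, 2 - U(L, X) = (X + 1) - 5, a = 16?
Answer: 120/7 ≈ 17.143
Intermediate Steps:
U(L, X) = 6 - X (U(L, X) = 2 - ((X + 1) - 5) = 2 - ((1 + X) - 5) = 2 - (-4 + X) = 2 + (4 - X) = 6 - X)
H(T, l) = l*(-4 - l)
(H(7, U(1, 4))/(-44 + a))*40 = ((-(6 - 1*4)*(4 + (6 - 1*4)))/(-44 + 16))*40 = (-(6 - 4)*(4 + (6 - 4))/(-28))*40 = (-1*2*(4 + 2)*(-1/28))*40 = (-1*2*6*(-1/28))*40 = -12*(-1/28)*40 = (3/7)*40 = 120/7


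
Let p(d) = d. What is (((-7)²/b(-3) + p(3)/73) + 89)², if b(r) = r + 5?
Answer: 274796929/21316 ≈ 12892.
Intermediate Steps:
b(r) = 5 + r
(((-7)²/b(-3) + p(3)/73) + 89)² = (((-7)²/(5 - 3) + 3/73) + 89)² = ((49/2 + 3*(1/73)) + 89)² = ((49*(½) + 3/73) + 89)² = ((49/2 + 3/73) + 89)² = (3583/146 + 89)² = (16577/146)² = 274796929/21316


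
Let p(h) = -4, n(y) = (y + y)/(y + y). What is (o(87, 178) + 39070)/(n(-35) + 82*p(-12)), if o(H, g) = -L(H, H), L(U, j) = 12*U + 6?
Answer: -38020/327 ≈ -116.27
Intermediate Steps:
n(y) = 1 (n(y) = (2*y)/((2*y)) = (2*y)*(1/(2*y)) = 1)
L(U, j) = 6 + 12*U
o(H, g) = -6 - 12*H (o(H, g) = -(6 + 12*H) = -6 - 12*H)
(o(87, 178) + 39070)/(n(-35) + 82*p(-12)) = ((-6 - 12*87) + 39070)/(1 + 82*(-4)) = ((-6 - 1044) + 39070)/(1 - 328) = (-1050 + 39070)/(-327) = 38020*(-1/327) = -38020/327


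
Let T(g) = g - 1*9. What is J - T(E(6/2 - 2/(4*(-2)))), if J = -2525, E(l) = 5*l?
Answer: -10129/4 ≈ -2532.3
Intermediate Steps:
T(g) = -9 + g (T(g) = g - 9 = -9 + g)
J - T(E(6/2 - 2/(4*(-2)))) = -2525 - (-9 + 5*(6/2 - 2/(4*(-2)))) = -2525 - (-9 + 5*(6*(½) - 2/(-8))) = -2525 - (-9 + 5*(3 - 2*(-⅛))) = -2525 - (-9 + 5*(3 + ¼)) = -2525 - (-9 + 5*(13/4)) = -2525 - (-9 + 65/4) = -2525 - 1*29/4 = -2525 - 29/4 = -10129/4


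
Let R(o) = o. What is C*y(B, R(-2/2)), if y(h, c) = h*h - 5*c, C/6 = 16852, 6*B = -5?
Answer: 1727330/3 ≈ 5.7578e+5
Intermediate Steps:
B = -⅚ (B = (⅙)*(-5) = -⅚ ≈ -0.83333)
C = 101112 (C = 6*16852 = 101112)
y(h, c) = h² - 5*c
C*y(B, R(-2/2)) = 101112*((-⅚)² - (-10)/2) = 101112*(25/36 - (-10)/2) = 101112*(25/36 - 5*(-1)) = 101112*(25/36 + 5) = 101112*(205/36) = 1727330/3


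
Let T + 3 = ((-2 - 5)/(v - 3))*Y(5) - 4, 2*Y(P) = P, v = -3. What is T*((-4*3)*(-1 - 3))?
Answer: -196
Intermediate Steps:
Y(P) = P/2
T = -49/12 (T = -3 + (((-2 - 5)/(-3 - 3))*((½)*5) - 4) = -3 + (-7/(-6)*(5/2) - 4) = -3 + (-7*(-⅙)*(5/2) - 4) = -3 + ((7/6)*(5/2) - 4) = -3 + (35/12 - 4) = -3 - 13/12 = -49/12 ≈ -4.0833)
T*((-4*3)*(-1 - 3)) = -49*(-4*3)*(-1 - 3)/12 = -(-49)*(-4) = -49/12*48 = -196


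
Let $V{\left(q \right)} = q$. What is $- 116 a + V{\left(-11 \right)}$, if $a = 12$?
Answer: $-1403$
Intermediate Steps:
$- 116 a + V{\left(-11 \right)} = \left(-116\right) 12 - 11 = -1392 - 11 = -1403$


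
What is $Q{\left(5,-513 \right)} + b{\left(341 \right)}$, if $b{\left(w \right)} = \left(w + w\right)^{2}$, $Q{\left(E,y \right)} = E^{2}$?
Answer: $465149$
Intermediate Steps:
$b{\left(w \right)} = 4 w^{2}$ ($b{\left(w \right)} = \left(2 w\right)^{2} = 4 w^{2}$)
$Q{\left(5,-513 \right)} + b{\left(341 \right)} = 5^{2} + 4 \cdot 341^{2} = 25 + 4 \cdot 116281 = 25 + 465124 = 465149$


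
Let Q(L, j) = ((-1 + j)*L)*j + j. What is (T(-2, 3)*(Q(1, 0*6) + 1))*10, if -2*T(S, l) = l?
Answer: -15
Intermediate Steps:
T(S, l) = -l/2
Q(L, j) = j + L*j*(-1 + j) (Q(L, j) = (L*(-1 + j))*j + j = L*j*(-1 + j) + j = j + L*j*(-1 + j))
(T(-2, 3)*(Q(1, 0*6) + 1))*10 = ((-½*3)*((0*6)*(1 - 1*1 + 1*(0*6)) + 1))*10 = -3*(0*(1 - 1 + 1*0) + 1)/2*10 = -3*(0*(1 - 1 + 0) + 1)/2*10 = -3*(0*0 + 1)/2*10 = -3*(0 + 1)/2*10 = -3/2*1*10 = -3/2*10 = -15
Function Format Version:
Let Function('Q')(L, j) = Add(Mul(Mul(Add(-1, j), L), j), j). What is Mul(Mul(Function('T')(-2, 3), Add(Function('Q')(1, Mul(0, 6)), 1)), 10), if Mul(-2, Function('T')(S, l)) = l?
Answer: -15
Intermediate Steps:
Function('T')(S, l) = Mul(Rational(-1, 2), l)
Function('Q')(L, j) = Add(j, Mul(L, j, Add(-1, j))) (Function('Q')(L, j) = Add(Mul(Mul(L, Add(-1, j)), j), j) = Add(Mul(L, j, Add(-1, j)), j) = Add(j, Mul(L, j, Add(-1, j))))
Mul(Mul(Function('T')(-2, 3), Add(Function('Q')(1, Mul(0, 6)), 1)), 10) = Mul(Mul(Mul(Rational(-1, 2), 3), Add(Mul(Mul(0, 6), Add(1, Mul(-1, 1), Mul(1, Mul(0, 6)))), 1)), 10) = Mul(Mul(Rational(-3, 2), Add(Mul(0, Add(1, -1, Mul(1, 0))), 1)), 10) = Mul(Mul(Rational(-3, 2), Add(Mul(0, Add(1, -1, 0)), 1)), 10) = Mul(Mul(Rational(-3, 2), Add(Mul(0, 0), 1)), 10) = Mul(Mul(Rational(-3, 2), Add(0, 1)), 10) = Mul(Mul(Rational(-3, 2), 1), 10) = Mul(Rational(-3, 2), 10) = -15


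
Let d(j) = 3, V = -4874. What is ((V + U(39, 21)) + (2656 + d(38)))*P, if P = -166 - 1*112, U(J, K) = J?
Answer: 604928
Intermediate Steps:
P = -278 (P = -166 - 112 = -278)
((V + U(39, 21)) + (2656 + d(38)))*P = ((-4874 + 39) + (2656 + 3))*(-278) = (-4835 + 2659)*(-278) = -2176*(-278) = 604928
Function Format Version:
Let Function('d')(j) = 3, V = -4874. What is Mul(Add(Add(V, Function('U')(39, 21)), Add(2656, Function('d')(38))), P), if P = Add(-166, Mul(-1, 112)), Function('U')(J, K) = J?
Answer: 604928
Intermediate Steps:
P = -278 (P = Add(-166, -112) = -278)
Mul(Add(Add(V, Function('U')(39, 21)), Add(2656, Function('d')(38))), P) = Mul(Add(Add(-4874, 39), Add(2656, 3)), -278) = Mul(Add(-4835, 2659), -278) = Mul(-2176, -278) = 604928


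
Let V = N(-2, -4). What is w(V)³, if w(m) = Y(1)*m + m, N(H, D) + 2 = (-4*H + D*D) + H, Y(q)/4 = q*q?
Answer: 1000000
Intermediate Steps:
Y(q) = 4*q² (Y(q) = 4*(q*q) = 4*q²)
N(H, D) = -2 + D² - 3*H (N(H, D) = -2 + ((-4*H + D*D) + H) = -2 + ((-4*H + D²) + H) = -2 + ((D² - 4*H) + H) = -2 + (D² - 3*H) = -2 + D² - 3*H)
V = 20 (V = -2 + (-4)² - 3*(-2) = -2 + 16 + 6 = 20)
w(m) = 5*m (w(m) = (4*1²)*m + m = (4*1)*m + m = 4*m + m = 5*m)
w(V)³ = (5*20)³ = 100³ = 1000000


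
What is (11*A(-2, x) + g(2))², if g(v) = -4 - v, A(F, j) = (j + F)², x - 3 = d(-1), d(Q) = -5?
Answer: 28900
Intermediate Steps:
x = -2 (x = 3 - 5 = -2)
A(F, j) = (F + j)²
(11*A(-2, x) + g(2))² = (11*(-2 - 2)² + (-4 - 1*2))² = (11*(-4)² + (-4 - 2))² = (11*16 - 6)² = (176 - 6)² = 170² = 28900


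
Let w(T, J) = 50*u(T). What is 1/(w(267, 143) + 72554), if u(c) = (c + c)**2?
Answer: 1/14330354 ≈ 6.9782e-8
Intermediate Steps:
u(c) = 4*c**2 (u(c) = (2*c)**2 = 4*c**2)
w(T, J) = 200*T**2 (w(T, J) = 50*(4*T**2) = 200*T**2)
1/(w(267, 143) + 72554) = 1/(200*267**2 + 72554) = 1/(200*71289 + 72554) = 1/(14257800 + 72554) = 1/14330354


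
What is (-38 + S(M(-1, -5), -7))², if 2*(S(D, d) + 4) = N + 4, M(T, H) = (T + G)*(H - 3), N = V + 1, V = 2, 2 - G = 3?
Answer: 5929/4 ≈ 1482.3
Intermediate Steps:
G = -1 (G = 2 - 1*3 = 2 - 3 = -1)
N = 3 (N = 2 + 1 = 3)
M(T, H) = (-1 + T)*(-3 + H) (M(T, H) = (T - 1)*(H - 3) = (-1 + T)*(-3 + H))
S(D, d) = -½ (S(D, d) = -4 + (3 + 4)/2 = -4 + (½)*7 = -4 + 7/2 = -½)
(-38 + S(M(-1, -5), -7))² = (-38 - ½)² = (-77/2)² = 5929/4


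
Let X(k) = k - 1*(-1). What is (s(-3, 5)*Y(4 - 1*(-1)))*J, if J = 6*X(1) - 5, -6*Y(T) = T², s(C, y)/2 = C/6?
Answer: 175/6 ≈ 29.167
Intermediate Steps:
X(k) = 1 + k (X(k) = k + 1 = 1 + k)
s(C, y) = C/3 (s(C, y) = 2*(C/6) = C/3)
Y(T) = -T²/6
J = 7 (J = 6*(1 + 1) - 5 = 6*2 - 5 = 12 - 5 = 7)
(s(-3, 5)*Y(4 - 1*(-1)))*J = (((⅓)*(-3))*(-(4 - 1*(-1))²/6))*7 = -(-1)*(4 + 1)²/6*7 = -(-1)*5²/6*7 = -(-1)*25/6*7 = -1*(-25/6)*7 = (25/6)*7 = 175/6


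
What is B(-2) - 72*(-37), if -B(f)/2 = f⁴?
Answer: 2632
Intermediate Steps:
B(f) = -2*f⁴
B(-2) - 72*(-37) = -2*(-2)⁴ - 72*(-37) = -2*16 + 2664 = -32 + 2664 = 2632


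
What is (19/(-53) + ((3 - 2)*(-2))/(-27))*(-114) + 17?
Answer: 23575/477 ≈ 49.423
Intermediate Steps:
(19/(-53) + ((3 - 2)*(-2))/(-27))*(-114) + 17 = (19*(-1/53) + (1*(-2))*(-1/27))*(-114) + 17 = (-19/53 - 2*(-1/27))*(-114) + 17 = (-19/53 + 2/27)*(-114) + 17 = -407/1431*(-114) + 17 = 15466/477 + 17 = 23575/477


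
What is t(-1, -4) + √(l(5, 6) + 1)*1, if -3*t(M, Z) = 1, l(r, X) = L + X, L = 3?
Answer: -⅓ + √10 ≈ 2.8289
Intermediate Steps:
l(r, X) = 3 + X
t(M, Z) = -⅓ (t(M, Z) = -⅓*1 = -⅓)
t(-1, -4) + √(l(5, 6) + 1)*1 = -⅓ + √((3 + 6) + 1)*1 = -⅓ + √(9 + 1)*1 = -⅓ + √10*1 = -⅓ + √10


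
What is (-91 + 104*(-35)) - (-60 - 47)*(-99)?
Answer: -14324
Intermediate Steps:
(-91 + 104*(-35)) - (-60 - 47)*(-99) = (-91 - 3640) - (-107)*(-99) = -3731 - 1*10593 = -3731 - 10593 = -14324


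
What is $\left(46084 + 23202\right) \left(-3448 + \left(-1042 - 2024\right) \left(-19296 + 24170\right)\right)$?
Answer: $-1035626987752$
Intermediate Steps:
$\left(46084 + 23202\right) \left(-3448 + \left(-1042 - 2024\right) \left(-19296 + 24170\right)\right) = 69286 \left(-3448 - 14943684\right) = 69286 \left(-14947132\right) = -1035626987752$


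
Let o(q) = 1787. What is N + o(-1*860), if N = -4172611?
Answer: -4170824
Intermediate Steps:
N + o(-1*860) = -4172611 + 1787 = -4170824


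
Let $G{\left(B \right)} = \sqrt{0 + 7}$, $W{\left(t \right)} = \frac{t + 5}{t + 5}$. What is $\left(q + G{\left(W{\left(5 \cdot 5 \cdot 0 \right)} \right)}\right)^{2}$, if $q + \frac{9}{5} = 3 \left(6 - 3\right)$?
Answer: $\frac{1471}{25} + \frac{72 \sqrt{7}}{5} \approx 96.939$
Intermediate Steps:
$q = \frac{36}{5}$ ($q = - \frac{9}{5} + 3 \left(6 - 3\right) = - \frac{9}{5} + 3 \cdot 3 = - \frac{9}{5} + 9 = \frac{36}{5} \approx 7.2$)
$W{\left(t \right)} = 1$ ($W{\left(t \right)} = \frac{5 + t}{5 + t} = 1$)
$G{\left(B \right)} = \sqrt{7}$
$\left(q + G{\left(W{\left(5 \cdot 5 \cdot 0 \right)} \right)}\right)^{2} = \left(\frac{36}{5} + \sqrt{7}\right)^{2}$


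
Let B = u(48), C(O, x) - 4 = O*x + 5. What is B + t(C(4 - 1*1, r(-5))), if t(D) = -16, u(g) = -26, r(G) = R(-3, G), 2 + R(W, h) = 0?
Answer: -42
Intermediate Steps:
R(W, h) = -2 (R(W, h) = -2 + 0 = -2)
r(G) = -2
C(O, x) = 9 + O*x (C(O, x) = 4 + (O*x + 5) = 4 + (5 + O*x) = 9 + O*x)
B = -26
B + t(C(4 - 1*1, r(-5))) = -26 - 16 = -42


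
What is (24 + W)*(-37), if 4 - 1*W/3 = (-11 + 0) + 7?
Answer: -1776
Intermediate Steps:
W = 24 (W = 12 - 3*((-11 + 0) + 7) = 12 - 3*(-11 + 7) = 12 - 3*(-4) = 12 + 12 = 24)
(24 + W)*(-37) = (24 + 24)*(-37) = 48*(-37) = -1776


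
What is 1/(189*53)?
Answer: 1/10017 ≈ 9.9830e-5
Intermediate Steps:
1/(189*53) = 1/10017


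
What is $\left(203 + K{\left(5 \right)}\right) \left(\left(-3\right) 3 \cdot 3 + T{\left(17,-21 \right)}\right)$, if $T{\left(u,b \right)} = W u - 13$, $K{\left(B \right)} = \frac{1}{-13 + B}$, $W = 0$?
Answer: $-8115$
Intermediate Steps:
$T{\left(u,b \right)} = -13$ ($T{\left(u,b \right)} = 0 u - 13 = 0 - 13 = -13$)
$\left(203 + K{\left(5 \right)}\right) \left(\left(-3\right) 3 \cdot 3 + T{\left(17,-21 \right)}\right) = \left(203 + \frac{1}{-13 + 5}\right) \left(\left(-3\right) 3 \cdot 3 - 13\right) = \left(203 + \frac{1}{-8}\right) \left(\left(-9\right) 3 - 13\right) = \left(203 - \frac{1}{8}\right) \left(-27 - 13\right) = \frac{1623}{8} \left(-40\right) = -8115$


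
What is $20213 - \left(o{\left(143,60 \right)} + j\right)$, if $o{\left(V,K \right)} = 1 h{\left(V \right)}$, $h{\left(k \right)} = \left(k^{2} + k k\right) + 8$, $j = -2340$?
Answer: $-18353$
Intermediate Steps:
$h{\left(k \right)} = 8 + 2 k^{2}$ ($h{\left(k \right)} = \left(k^{2} + k^{2}\right) + 8 = 2 k^{2} + 8 = 8 + 2 k^{2}$)
$o{\left(V,K \right)} = 8 + 2 V^{2}$ ($o{\left(V,K \right)} = 1 \left(8 + 2 V^{2}\right) = 8 + 2 V^{2}$)
$20213 - \left(o{\left(143,60 \right)} + j\right) = 20213 - \left(\left(8 + 2 \cdot 143^{2}\right) - 2340\right) = 20213 - \left(\left(8 + 2 \cdot 20449\right) - 2340\right) = 20213 - \left(\left(8 + 40898\right) - 2340\right) = 20213 - \left(40906 - 2340\right) = 20213 - 38566 = -18353$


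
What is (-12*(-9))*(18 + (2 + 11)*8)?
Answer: 13176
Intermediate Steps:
(-12*(-9))*(18 + (2 + 11)*8) = 108*(18 + 13*8) = 108*(18 + 104) = 108*122 = 13176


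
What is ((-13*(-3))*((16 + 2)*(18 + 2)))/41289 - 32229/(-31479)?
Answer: 196963149/144415159 ≈ 1.3639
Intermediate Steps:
((-13*(-3))*((16 + 2)*(18 + 2)))/41289 - 32229/(-31479) = (39*(18*20))*(1/41289) - 32229*(-1/31479) = (39*360)*(1/41289) + 10743/10493 = 14040*(1/41289) + 10743/10493 = 4680/13763 + 10743/10493 = 196963149/144415159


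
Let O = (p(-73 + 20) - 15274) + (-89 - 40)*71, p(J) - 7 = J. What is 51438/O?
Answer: -51438/24479 ≈ -2.1013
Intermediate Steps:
p(J) = 7 + J
O = -24479 (O = ((7 + (-73 + 20)) - 15274) + (-89 - 40)*71 = ((7 - 53) - 15274) - 129*71 = (-46 - 15274) - 9159 = -15320 - 9159 = -24479)
51438/O = 51438/(-24479) = 51438*(-1/24479) = -51438/24479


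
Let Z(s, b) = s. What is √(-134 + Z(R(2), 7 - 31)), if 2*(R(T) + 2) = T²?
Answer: I*√134 ≈ 11.576*I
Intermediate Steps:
R(T) = -2 + T²/2
√(-134 + Z(R(2), 7 - 31)) = √(-134 + (-2 + (½)*2²)) = √(-134 + (-2 + (½)*4)) = √(-134 + (-2 + 2)) = √(-134 + 0) = √(-134) = I*√134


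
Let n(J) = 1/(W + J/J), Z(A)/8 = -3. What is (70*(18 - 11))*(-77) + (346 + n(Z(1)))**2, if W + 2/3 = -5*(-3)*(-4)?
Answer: 2626541831/32041 ≈ 81974.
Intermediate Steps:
W = -182/3 (W = -2/3 - 5*(-3)*(-4) = -2/3 + 15*(-4) = -2/3 - 60 = -182/3 ≈ -60.667)
Z(A) = -24 (Z(A) = 8*(-3) = -24)
n(J) = -3/179 (n(J) = 1/(-182/3 + J/J) = 1/(-182/3 + 1) = 1/(-179/3) = -3/179)
(70*(18 - 11))*(-77) + (346 + n(Z(1)))**2 = (70*(18 - 11))*(-77) + (346 - 3/179)**2 = (70*7)*(-77) + (61931/179)**2 = 490*(-77) + 3835448761/32041 = -37730 + 3835448761/32041 = 2626541831/32041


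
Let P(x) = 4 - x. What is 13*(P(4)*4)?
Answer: 0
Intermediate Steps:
13*(P(4)*4) = 13*((4 - 1*4)*4) = 13*((4 - 4)*4) = 13*(0*4) = 13*0 = 0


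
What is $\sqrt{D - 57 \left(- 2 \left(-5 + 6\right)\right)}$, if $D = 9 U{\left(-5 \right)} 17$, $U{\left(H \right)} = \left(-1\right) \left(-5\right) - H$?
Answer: $2 \sqrt{411} \approx 40.546$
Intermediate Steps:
$U{\left(H \right)} = 5 - H$
$D = 1530$ ($D = 9 \left(5 - -5\right) 17 = 9 \left(5 + 5\right) 17 = 9 \cdot 10 \cdot 17 = 90 \cdot 17 = 1530$)
$\sqrt{D - 57 \left(- 2 \left(-5 + 6\right)\right)} = \sqrt{1530 - 57 \left(- 2 \left(-5 + 6\right)\right)} = \sqrt{1530 - 57 \left(\left(-2\right) 1\right)} = \sqrt{1530 - -114} = \sqrt{1530 + 114} = \sqrt{1644} = 2 \sqrt{411}$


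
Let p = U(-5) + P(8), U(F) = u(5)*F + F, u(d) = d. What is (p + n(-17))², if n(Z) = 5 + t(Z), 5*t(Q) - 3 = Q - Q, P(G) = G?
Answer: 6724/25 ≈ 268.96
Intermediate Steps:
U(F) = 6*F (U(F) = 5*F + F = 6*F)
t(Q) = ⅗ (t(Q) = ⅗ + (Q - Q)/5 = ⅗ + (⅕)*0 = ⅗ + 0 = ⅗)
n(Z) = 28/5 (n(Z) = 5 + ⅗ = 28/5)
p = -22 (p = 6*(-5) + 8 = -30 + 8 = -22)
(p + n(-17))² = (-22 + 28/5)² = (-82/5)² = 6724/25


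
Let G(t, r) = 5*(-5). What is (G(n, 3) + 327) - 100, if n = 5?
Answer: 202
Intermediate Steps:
G(t, r) = -25
(G(n, 3) + 327) - 100 = (-25 + 327) - 100 = 302 - 100 = 202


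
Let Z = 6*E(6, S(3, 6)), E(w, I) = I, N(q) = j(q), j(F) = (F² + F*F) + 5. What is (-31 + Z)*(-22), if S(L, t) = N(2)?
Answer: -1034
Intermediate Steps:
j(F) = 5 + 2*F² (j(F) = (F² + F²) + 5 = 2*F² + 5 = 5 + 2*F²)
N(q) = 5 + 2*q²
S(L, t) = 13 (S(L, t) = 5 + 2*2² = 5 + 2*4 = 5 + 8 = 13)
Z = 78 (Z = 6*13 = 78)
(-31 + Z)*(-22) = (-31 + 78)*(-22) = 47*(-22) = -1034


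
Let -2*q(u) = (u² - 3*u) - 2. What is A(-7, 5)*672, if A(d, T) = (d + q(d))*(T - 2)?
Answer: -82656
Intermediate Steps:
q(u) = 1 - u²/2 + 3*u/2 (q(u) = -((u² - 3*u) - 2)/2 = -(-2 + u² - 3*u)/2 = 1 - u²/2 + 3*u/2)
A(d, T) = (-2 + T)*(1 - d²/2 + 5*d/2) (A(d, T) = (d + (1 - d²/2 + 3*d/2))*(T - 2) = (1 - d²/2 + 5*d/2)*(-2 + T) = (-2 + T)*(1 - d²/2 + 5*d/2))
A(-7, 5)*672 = (-2 + 5 + (-7)² - 5*(-7) - ½*5*(-7)² + (5/2)*5*(-7))*672 = (-2 + 5 + 49 + 35 - ½*5*49 - 175/2)*672 = (-2 + 5 + 49 + 35 - 245/2 - 175/2)*672 = -123*672 = -82656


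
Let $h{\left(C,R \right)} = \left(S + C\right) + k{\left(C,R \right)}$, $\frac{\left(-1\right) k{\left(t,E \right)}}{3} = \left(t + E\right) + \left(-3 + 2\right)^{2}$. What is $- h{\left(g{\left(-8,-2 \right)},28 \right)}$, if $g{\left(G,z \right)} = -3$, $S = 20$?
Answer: $61$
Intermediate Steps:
$k{\left(t,E \right)} = -3 - 3 E - 3 t$ ($k{\left(t,E \right)} = - 3 \left(\left(t + E\right) + \left(-3 + 2\right)^{2}\right) = - 3 \left(\left(E + t\right) + \left(-1\right)^{2}\right) = - 3 \left(\left(E + t\right) + 1\right) = - 3 \left(1 + E + t\right) = -3 - 3 E - 3 t$)
$h{\left(C,R \right)} = 17 - 3 R - 2 C$ ($h{\left(C,R \right)} = \left(20 + C\right) - \left(3 + 3 C + 3 R\right) = 17 - 3 R - 2 C$)
$- h{\left(g{\left(-8,-2 \right)},28 \right)} = - (17 - 84 - -6) = - (17 - 84 + 6) = \left(-1\right) \left(-61\right) = 61$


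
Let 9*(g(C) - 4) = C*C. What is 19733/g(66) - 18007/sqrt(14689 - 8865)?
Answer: 19733/488 - 18007*sqrt(91)/728 ≈ -195.52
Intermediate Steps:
g(C) = 4 + C**2/9 (g(C) = 4 + (C*C)/9 = 4 + C**2/9)
19733/g(66) - 18007/sqrt(14689 - 8865) = 19733/(4 + (1/9)*66**2) - 18007/sqrt(14689 - 8865) = 19733/(4 + (1/9)*4356) - 18007*sqrt(91)/728 = 19733/(4 + 484) - 18007*sqrt(91)/728 = 19733/488 - 18007*sqrt(91)/728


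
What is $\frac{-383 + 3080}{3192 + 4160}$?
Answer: $\frac{2697}{7352} \approx 0.36684$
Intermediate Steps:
$\frac{-383 + 3080}{3192 + 4160} = \frac{2697}{7352}$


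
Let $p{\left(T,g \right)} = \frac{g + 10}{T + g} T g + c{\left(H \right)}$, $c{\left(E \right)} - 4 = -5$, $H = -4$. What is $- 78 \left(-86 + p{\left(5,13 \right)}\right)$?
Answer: $\frac{923}{3} \approx 307.67$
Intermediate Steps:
$c{\left(E \right)} = -1$ ($c{\left(E \right)} = 4 - 5 = -1$)
$p{\left(T,g \right)} = -1 + \frac{T g \left(10 + g\right)}{T + g}$ ($p{\left(T,g \right)} = \frac{g + 10}{T + g} T g - 1 = \frac{10 + g}{T + g} T g - 1 = \frac{T \left(10 + g\right)}{T + g} g - 1 = \frac{T g \left(10 + g\right)}{T + g} - 1 = -1 + \frac{T g \left(10 + g\right)}{T + g}$)
$- 78 \left(-86 + p{\left(5,13 \right)}\right) = - 78 \left(-86 + \frac{\left(-1\right) 5 - 13 + 5 \cdot 13^{2} + 10 \cdot 5 \cdot 13}{5 + 13}\right) = - 78 \left(-86 + \frac{-5 - 13 + 5 \cdot 169 + 650}{18}\right) = - 78 \left(-86 + \frac{-5 - 13 + 845 + 650}{18}\right) = - 78 \left(-86 + \frac{1}{18} \cdot 1477\right) = - 78 \left(-86 + \frac{1477}{18}\right) = \left(-78\right) \left(- \frac{71}{18}\right) = \frac{923}{3}$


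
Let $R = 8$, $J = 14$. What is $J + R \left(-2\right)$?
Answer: $-2$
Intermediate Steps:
$J + R \left(-2\right) = 14 + 8 \left(-2\right) = 14 - 16 = -2$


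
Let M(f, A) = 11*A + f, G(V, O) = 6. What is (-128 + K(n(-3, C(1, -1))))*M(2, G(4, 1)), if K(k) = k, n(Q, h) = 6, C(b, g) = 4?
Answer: -8296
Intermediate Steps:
M(f, A) = f + 11*A
(-128 + K(n(-3, C(1, -1))))*M(2, G(4, 1)) = (-128 + 6)*(2 + 11*6) = -122*(2 + 66) = -122*68 = -8296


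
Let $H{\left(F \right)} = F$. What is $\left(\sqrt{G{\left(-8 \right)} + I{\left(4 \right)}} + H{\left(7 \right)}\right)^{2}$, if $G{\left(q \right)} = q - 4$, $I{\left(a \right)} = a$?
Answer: $41 + 28 i \sqrt{2} \approx 41.0 + 39.598 i$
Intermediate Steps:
$G{\left(q \right)} = -4 + q$ ($G{\left(q \right)} = q - 4 = -4 + q$)
$\left(\sqrt{G{\left(-8 \right)} + I{\left(4 \right)}} + H{\left(7 \right)}\right)^{2} = \left(\sqrt{\left(-4 - 8\right) + 4} + 7\right)^{2} = \left(\sqrt{-12 + 4} + 7\right)^{2} = \left(\sqrt{-8} + 7\right)^{2} = \left(2 i \sqrt{2} + 7\right)^{2} = \left(7 + 2 i \sqrt{2}\right)^{2}$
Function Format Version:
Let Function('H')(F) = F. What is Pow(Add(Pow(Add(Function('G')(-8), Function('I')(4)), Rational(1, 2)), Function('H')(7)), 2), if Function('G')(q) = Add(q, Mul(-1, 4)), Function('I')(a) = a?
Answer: Add(41, Mul(28, I, Pow(2, Rational(1, 2)))) ≈ Add(41.000, Mul(39.598, I))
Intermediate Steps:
Function('G')(q) = Add(-4, q) (Function('G')(q) = Add(q, -4) = Add(-4, q))
Pow(Add(Pow(Add(Function('G')(-8), Function('I')(4)), Rational(1, 2)), Function('H')(7)), 2) = Pow(Add(Pow(Add(Add(-4, -8), 4), Rational(1, 2)), 7), 2) = Pow(Add(Pow(Add(-12, 4), Rational(1, 2)), 7), 2) = Pow(Add(Pow(-8, Rational(1, 2)), 7), 2) = Pow(Add(Mul(2, I, Pow(2, Rational(1, 2))), 7), 2) = Pow(Add(7, Mul(2, I, Pow(2, Rational(1, 2)))), 2)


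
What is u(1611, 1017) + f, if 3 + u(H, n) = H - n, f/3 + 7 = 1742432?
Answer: 5227866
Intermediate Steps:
f = 5227275 (f = -21 + 3*1742432 = -21 + 5227296 = 5227275)
u(H, n) = -3 + H - n (u(H, n) = -3 + (H - n) = -3 + H - n)
u(1611, 1017) + f = (-3 + 1611 - 1*1017) + 5227275 = (-3 + 1611 - 1017) + 5227275 = 591 + 5227275 = 5227866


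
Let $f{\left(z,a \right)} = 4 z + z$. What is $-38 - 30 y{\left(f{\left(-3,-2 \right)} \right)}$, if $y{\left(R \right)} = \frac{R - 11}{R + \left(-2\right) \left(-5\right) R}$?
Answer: $- \frac{470}{11} \approx -42.727$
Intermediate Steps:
$f{\left(z,a \right)} = 5 z$
$y{\left(R \right)} = \frac{-11 + R}{11 R}$ ($y{\left(R \right)} = \frac{-11 + R}{R + 10 R} = \frac{-11 + R}{11 R}$)
$-38 - 30 y{\left(f{\left(-3,-2 \right)} \right)} = -38 - 30 \frac{-11 + 5 \left(-3\right)}{11 \cdot 5 \left(-3\right)} = -38 - 30 \frac{-11 - 15}{11 \left(-15\right)} = -38 - 30 \cdot \frac{1}{11} \left(- \frac{1}{15}\right) \left(-26\right) = -38 - \frac{52}{11} = - \frac{470}{11}$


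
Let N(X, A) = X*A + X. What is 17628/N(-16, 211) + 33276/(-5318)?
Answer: -25827237/2254832 ≈ -11.454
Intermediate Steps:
N(X, A) = X + A*X (N(X, A) = A*X + X = X + A*X)
17628/N(-16, 211) + 33276/(-5318) = 17628/((-16*(1 + 211))) + 33276/(-5318) = 17628/((-16*212)) + 33276*(-1/5318) = 17628/(-3392) - 16638/2659 = 17628*(-1/3392) - 16638/2659 = -4407/848 - 16638/2659 = -25827237/2254832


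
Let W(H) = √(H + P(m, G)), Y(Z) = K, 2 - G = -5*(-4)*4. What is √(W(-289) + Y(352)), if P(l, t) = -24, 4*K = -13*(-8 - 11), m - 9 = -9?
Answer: √(247 + 4*I*√313)/2 ≈ 7.9368 + 1.1145*I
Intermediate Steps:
m = 0 (m = 9 - 9 = 0)
G = -78 (G = 2 - (-5*(-4))*4 = 2 - 20*4 = 2 - 1*80 = 2 - 80 = -78)
K = 247/4 (K = (-13*(-8 - 11))/4 = (-13*(-19))/4 = (¼)*247 = 247/4 ≈ 61.750)
Y(Z) = 247/4
W(H) = √(-24 + H) (W(H) = √(H - 24) = √(-24 + H))
√(W(-289) + Y(352)) = √(√(-24 - 289) + 247/4) = √(√(-313) + 247/4) = √(I*√313 + 247/4) = √(247/4 + I*√313)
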